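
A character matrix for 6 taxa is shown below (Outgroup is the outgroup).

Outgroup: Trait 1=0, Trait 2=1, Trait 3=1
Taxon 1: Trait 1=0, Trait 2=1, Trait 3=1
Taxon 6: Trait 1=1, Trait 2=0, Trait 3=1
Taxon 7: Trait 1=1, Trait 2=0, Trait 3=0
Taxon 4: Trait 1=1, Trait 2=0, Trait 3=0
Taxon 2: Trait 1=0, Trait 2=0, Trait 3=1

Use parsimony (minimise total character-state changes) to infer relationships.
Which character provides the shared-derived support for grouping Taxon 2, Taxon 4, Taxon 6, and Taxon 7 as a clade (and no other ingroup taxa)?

Trait 2

Character polarity is set by the outgroup: the derived state is whichever differs from the outgroup's state, so for Trait 2, Trait 3 the derived state is '0', and for the remaining characters it is '1'.
Trait 1: derived state '1' in Taxon 4, Taxon 6, and Taxon 7 only — synapomorphy for {Taxon 4, Taxon 6, Taxon 7}.
Trait 2 (derived state '0') is shared by Taxon 2, Taxon 4, Taxon 6, and Taxon 7 — a synapomorphy uniting that clade.
Trait 3 (derived state '0') is shared by Taxon 4 and Taxon 7 — a synapomorphy uniting that clade.
Most parsimonious ingroup topology: (Taxon 1,((Taxon 6,(Taxon 7,Taxon 4)),Taxon 2)).
The clade {Taxon 2, Taxon 4, Taxon 6, Taxon 7} is supported by Trait 2: its derived state '0' occurs in exactly those taxa and in no other taxon (including the outgroup).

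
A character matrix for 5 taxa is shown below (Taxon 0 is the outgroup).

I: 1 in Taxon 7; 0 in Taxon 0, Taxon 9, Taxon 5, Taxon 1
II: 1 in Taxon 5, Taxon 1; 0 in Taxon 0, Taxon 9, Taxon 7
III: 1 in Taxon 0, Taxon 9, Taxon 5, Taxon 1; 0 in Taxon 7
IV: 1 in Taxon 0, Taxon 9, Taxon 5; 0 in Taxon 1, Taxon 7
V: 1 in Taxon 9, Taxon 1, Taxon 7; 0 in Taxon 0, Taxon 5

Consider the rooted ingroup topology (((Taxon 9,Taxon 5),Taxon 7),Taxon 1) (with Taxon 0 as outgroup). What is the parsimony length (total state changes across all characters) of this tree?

8

Map each character onto (((Taxon 9,Taxon 5),Taxon 7),Taxon 1) (rooted by Taxon 0) and count the minimum state changes it requires (Fitch parsimony):
I: 1; II: 2; III: 1; IV: 2; V: 2.
Total tree length = 8.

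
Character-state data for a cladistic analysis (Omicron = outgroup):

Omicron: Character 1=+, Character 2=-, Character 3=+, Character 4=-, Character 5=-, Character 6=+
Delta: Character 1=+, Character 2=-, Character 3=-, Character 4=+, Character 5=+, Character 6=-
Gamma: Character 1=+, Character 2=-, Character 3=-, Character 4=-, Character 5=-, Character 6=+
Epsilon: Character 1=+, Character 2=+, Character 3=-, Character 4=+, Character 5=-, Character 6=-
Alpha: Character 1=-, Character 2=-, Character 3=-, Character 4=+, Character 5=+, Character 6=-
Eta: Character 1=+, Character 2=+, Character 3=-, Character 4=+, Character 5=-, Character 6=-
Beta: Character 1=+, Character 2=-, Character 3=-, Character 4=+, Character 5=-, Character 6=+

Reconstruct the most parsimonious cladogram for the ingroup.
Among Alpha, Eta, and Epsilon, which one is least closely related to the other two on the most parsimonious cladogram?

Alpha

Character polarity is set by the outgroup: the derived state is whichever differs from the outgroup's state, so for Character 1, Character 3, Character 6 the derived state is '-', and for the remaining characters it is '+'.
Character 1: derived state '-' in Alpha only — an autapomorphy, so it tells us nothing about relationships among taxa.
Character 2 (derived state '+') is shared by Epsilon and Eta — a synapomorphy uniting that clade.
Character 3 (derived state '-') is shared by all ingroup taxa — unites the whole ingroup.
Character 4: derived state '+' in Alpha, Beta, Delta, Epsilon, and Eta only — synapomorphy for {Alpha, Beta, Delta, Epsilon, Eta}.
Only Alpha and Delta show the derived state '+' for Character 5, supporting them as a clade.
Character 6 (derived state '-') is shared by Alpha, Delta, Epsilon, and Eta — a synapomorphy uniting that clade.
Most parsimonious ingroup topology: ((((Delta,Alpha),(Epsilon,Eta)),Beta),Gamma).
Epsilon and Eta share a more recent common ancestor with each other than either does with Alpha, so Alpha is the least closely related of the three.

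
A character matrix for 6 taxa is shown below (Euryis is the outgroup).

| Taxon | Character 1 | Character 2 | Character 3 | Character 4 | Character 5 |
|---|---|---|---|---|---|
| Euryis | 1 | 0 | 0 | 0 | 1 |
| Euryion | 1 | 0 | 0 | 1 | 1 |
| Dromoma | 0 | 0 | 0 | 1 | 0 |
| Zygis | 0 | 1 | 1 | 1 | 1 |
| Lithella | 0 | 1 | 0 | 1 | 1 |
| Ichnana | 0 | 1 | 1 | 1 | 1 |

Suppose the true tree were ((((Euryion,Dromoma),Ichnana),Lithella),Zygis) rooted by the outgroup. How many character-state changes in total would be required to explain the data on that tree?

Map each character onto ((((Euryion,Dromoma),Ichnana),Lithella),Zygis) (rooted by Euryis) and count the minimum state changes it requires (Fitch parsimony):
Character 1: 2; Character 2: 2; Character 3: 2; Character 4: 1; Character 5: 1.
Total tree length = 8.

8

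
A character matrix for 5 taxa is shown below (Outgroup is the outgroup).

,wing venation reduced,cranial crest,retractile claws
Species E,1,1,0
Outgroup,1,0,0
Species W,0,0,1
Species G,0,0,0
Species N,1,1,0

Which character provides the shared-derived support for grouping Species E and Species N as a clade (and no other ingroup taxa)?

cranial crest

Character polarity is set by the outgroup: the derived state is whichever differs from the outgroup's state, so for wing venation reduced the derived state is '0', and for the remaining characters it is '1'.
wing venation reduced: derived state '0' in Species G and Species W only — synapomorphy for {Species G, Species W}.
cranial crest: derived state '1' in Species E and Species N only — synapomorphy for {Species E, Species N}.
retractile claws: derived state '1' in Species W only — an autapomorphy, so it tells us nothing about relationships among taxa.
Most parsimonious ingroup topology: ((Species N,Species E),(Species W,Species G)).
The clade {Species E, Species N} is supported by cranial crest: its derived state '1' occurs in exactly those taxa and in no other taxon (including the outgroup).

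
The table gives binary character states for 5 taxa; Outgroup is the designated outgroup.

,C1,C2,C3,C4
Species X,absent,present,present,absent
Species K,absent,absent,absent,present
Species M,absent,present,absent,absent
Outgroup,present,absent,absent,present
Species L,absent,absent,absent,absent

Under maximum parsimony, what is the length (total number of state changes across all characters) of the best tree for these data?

4

Character polarity is set by the outgroup: the derived state is whichever differs from the outgroup's state, so for C1, C4 the derived state is 'absent', and for the remaining characters it is 'present'.
C1 (derived state 'absent') is shared by all ingroup taxa — unites the whole ingroup.
C2: derived state 'present' in Species M and Species X only — synapomorphy for {Species M, Species X}.
C3: derived state 'present' in Species X only — an autapomorphy, so it tells us nothing about relationships among taxa.
Only Species L, Species M, and Species X show the derived state 'absent' for C4, supporting them as a clade.
Most parsimonious ingroup topology: (((Species M,Species X),Species L),Species K).
Changes per character on this tree: C1: 1; C2: 1; C3: 1; C4: 1.
Total = 4.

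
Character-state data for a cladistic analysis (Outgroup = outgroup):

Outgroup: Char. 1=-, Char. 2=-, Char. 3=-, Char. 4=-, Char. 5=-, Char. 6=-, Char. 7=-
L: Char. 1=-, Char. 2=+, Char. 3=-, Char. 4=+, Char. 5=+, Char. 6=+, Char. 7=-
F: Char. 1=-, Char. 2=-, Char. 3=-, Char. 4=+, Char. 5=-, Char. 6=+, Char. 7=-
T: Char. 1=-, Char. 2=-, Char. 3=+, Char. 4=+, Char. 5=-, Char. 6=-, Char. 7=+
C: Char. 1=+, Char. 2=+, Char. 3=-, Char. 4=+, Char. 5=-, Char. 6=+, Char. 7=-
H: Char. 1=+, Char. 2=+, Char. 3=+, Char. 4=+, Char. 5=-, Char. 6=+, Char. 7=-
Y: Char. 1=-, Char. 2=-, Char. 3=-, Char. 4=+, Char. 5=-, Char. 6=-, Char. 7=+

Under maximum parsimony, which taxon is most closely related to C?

H

The outgroup has state '-' for every character, so '+' is the derived state throughout.
Char. 1 (derived state '+') is shared by C and H — a synapomorphy uniting that clade.
Only C, H, and L show the derived state '+' for Char. 2, supporting them as a clade.
Char. 3 (state '+') occurs in H and T but conflicts with the nesting implied by the other characters — most parsimoniously interpreted as homoplasy.
Char. 4 (derived state '+') is shared by all ingroup taxa — unites the whole ingroup.
Char. 5: derived state '+' in L only — an autapomorphy, so it tells us nothing about relationships among taxa.
Char. 6 (derived state '+') is shared by C, F, H, and L — a synapomorphy uniting that clade.
Only T and Y show the derived state '+' for Char. 7, supporting them as a clade.
Most parsimonious ingroup topology: (((L,(C,H)),F),(T,Y)).
C and H form a cherry on this tree, so they are sister taxa.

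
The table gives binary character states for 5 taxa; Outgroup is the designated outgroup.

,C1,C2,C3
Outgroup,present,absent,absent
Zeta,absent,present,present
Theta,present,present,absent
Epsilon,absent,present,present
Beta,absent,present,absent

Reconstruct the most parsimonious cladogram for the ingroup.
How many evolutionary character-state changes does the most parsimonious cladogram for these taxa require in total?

3

Character polarity is set by the outgroup: the derived state is whichever differs from the outgroup's state, so for C1 the derived state is 'absent', and for the remaining characters it is 'present'.
C1 (derived state 'absent') is shared by Beta, Epsilon, and Zeta — a synapomorphy uniting that clade.
All ingroup taxa share the derived state 'present' for C2; it defines the ingroup but does not resolve relationships within it.
C3 (derived state 'present') is shared by Epsilon and Zeta — a synapomorphy uniting that clade.
Most parsimonious ingroup topology: (((Zeta,Epsilon),Beta),Theta).
Changes per character on this tree: C1: 1; C2: 1; C3: 1.
Total = 3.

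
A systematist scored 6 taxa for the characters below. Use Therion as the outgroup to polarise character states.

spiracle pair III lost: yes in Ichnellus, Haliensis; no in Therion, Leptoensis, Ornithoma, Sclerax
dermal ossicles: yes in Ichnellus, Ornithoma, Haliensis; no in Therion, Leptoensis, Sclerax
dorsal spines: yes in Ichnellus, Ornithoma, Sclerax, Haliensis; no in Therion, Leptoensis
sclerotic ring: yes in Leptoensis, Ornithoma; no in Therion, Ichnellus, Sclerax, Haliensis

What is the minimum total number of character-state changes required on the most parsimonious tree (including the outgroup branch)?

5

The outgroup has state 'no' for every character, so 'yes' is the derived state throughout.
spiracle pair III lost (derived state 'yes') is shared by Haliensis and Ichnellus — a synapomorphy uniting that clade.
Only Haliensis, Ichnellus, and Ornithoma show the derived state 'yes' for dermal ossicles, supporting them as a clade.
Only Haliensis, Ichnellus, Ornithoma, and Sclerax show the derived state 'yes' for dorsal spines, supporting them as a clade.
sclerotic ring groups Leptoensis and Ornithoma, which is incompatible with the clades supported by the remaining characters; treating it as convergent (homoplasy) costs fewer steps than any alternative tree.
Most parsimonious ingroup topology: (Leptoensis,(((Ichnellus,Haliensis),Ornithoma),Sclerax)).
Changes per character on this tree: spiracle pair III lost: 1; dermal ossicles: 1; dorsal spines: 1; sclerotic ring: 2.
Total = 5.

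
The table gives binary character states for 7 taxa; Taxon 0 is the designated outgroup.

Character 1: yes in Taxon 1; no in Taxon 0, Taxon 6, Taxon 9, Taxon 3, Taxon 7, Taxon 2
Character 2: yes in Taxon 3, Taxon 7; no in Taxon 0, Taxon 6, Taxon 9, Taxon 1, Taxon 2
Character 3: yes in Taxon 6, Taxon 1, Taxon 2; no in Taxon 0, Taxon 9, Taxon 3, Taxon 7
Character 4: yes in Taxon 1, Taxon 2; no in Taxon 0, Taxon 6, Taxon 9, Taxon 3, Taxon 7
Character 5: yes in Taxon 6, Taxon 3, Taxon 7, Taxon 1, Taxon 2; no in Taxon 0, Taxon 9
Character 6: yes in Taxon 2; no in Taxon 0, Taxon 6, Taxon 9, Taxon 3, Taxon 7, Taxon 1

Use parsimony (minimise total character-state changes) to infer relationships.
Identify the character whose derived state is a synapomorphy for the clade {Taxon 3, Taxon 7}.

The outgroup has state 'no' for every character, so 'yes' is the derived state throughout.
Character 1 (derived state 'yes') is unique to Taxon 1 (autapomorphy; uninformative for grouping).
Only Taxon 3 and Taxon 7 show the derived state 'yes' for Character 2, supporting them as a clade.
Character 3: derived state 'yes' in Taxon 1, Taxon 2, and Taxon 6 only — synapomorphy for {Taxon 1, Taxon 2, Taxon 6}.
Only Taxon 1 and Taxon 2 show the derived state 'yes' for Character 4, supporting them as a clade.
Only Taxon 1, Taxon 2, Taxon 3, Taxon 6, and Taxon 7 show the derived state 'yes' for Character 5, supporting them as a clade.
Character 6 (derived state 'yes') is unique to Taxon 2 (autapomorphy; uninformative for grouping).
Most parsimonious ingroup topology: (((Taxon 6,(Taxon 1,Taxon 2)),(Taxon 3,Taxon 7)),Taxon 9).
The clade {Taxon 3, Taxon 7} is supported by Character 2: its derived state 'yes' occurs in exactly those taxa and in no other taxon (including the outgroup).

Character 2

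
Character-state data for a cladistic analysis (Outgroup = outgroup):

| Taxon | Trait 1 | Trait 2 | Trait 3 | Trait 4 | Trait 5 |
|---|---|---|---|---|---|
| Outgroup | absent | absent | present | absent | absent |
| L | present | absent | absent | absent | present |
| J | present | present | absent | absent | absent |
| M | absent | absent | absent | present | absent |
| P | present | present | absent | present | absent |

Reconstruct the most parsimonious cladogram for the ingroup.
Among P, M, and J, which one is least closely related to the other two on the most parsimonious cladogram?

Character polarity is set by the outgroup: the derived state is whichever differs from the outgroup's state, so for Trait 3 the derived state is 'absent', and for the remaining characters it is 'present'.
Only J, L, and P show the derived state 'present' for Trait 1, supporting them as a clade.
Trait 2 (derived state 'present') is shared by J and P — a synapomorphy uniting that clade.
Trait 3 (derived state 'absent') is shared by all ingroup taxa — unites the whole ingroup.
Trait 4 (state 'present') occurs in M and P but conflicts with the nesting implied by the other characters — most parsimoniously interpreted as homoplasy.
Trait 5: derived state 'present' in L only — an autapomorphy, so it tells us nothing about relationships among taxa.
Most parsimonious ingroup topology: ((L,(J,P)),M).
P and J share a more recent common ancestor with each other than either does with M, so M is the least closely related of the three.

M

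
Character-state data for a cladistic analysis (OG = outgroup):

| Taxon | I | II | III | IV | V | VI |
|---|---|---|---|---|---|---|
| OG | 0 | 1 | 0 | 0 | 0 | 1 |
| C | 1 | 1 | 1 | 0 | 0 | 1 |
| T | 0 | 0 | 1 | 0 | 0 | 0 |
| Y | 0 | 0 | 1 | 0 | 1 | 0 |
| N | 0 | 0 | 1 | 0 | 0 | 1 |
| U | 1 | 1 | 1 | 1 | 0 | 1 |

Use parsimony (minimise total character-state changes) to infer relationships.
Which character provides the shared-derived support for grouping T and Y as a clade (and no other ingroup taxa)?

VI

Character polarity is set by the outgroup: the derived state is whichever differs from the outgroup's state, so for II, VI the derived state is '0', and for the remaining characters it is '1'.
I (derived state '1') is shared by C and U — a synapomorphy uniting that clade.
Only N, T, and Y show the derived state '0' for II, supporting them as a clade.
III (derived state '1') is shared by all ingroup taxa — unites the whole ingroup.
IV: derived state '1' in U only — an autapomorphy, so it tells us nothing about relationships among taxa.
V (derived state '1') is unique to Y (autapomorphy; uninformative for grouping).
VI (derived state '0') is shared by T and Y — a synapomorphy uniting that clade.
Most parsimonious ingroup topology: ((C,U),((T,Y),N)).
The clade {T, Y} is supported by VI: its derived state '0' occurs in exactly those taxa and in no other taxon (including the outgroup).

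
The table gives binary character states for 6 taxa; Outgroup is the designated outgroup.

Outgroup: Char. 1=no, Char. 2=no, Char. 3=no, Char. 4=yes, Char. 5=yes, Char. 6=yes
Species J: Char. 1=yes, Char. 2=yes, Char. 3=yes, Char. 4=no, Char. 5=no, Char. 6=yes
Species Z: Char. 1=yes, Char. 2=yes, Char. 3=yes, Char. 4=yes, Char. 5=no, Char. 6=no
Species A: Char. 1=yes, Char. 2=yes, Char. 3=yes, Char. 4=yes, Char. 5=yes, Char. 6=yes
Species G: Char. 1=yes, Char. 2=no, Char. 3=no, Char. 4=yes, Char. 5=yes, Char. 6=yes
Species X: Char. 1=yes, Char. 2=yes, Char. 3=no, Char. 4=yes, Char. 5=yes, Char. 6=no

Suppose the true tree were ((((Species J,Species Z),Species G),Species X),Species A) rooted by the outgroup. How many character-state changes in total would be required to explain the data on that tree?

9

Map each character onto ((((Species J,Species Z),Species G),Species X),Species A) (rooted by Outgroup) and count the minimum state changes it requires (Fitch parsimony):
Char. 1: 1; Char. 2: 2; Char. 3: 2; Char. 4: 1; Char. 5: 1; Char. 6: 2.
Total tree length = 9.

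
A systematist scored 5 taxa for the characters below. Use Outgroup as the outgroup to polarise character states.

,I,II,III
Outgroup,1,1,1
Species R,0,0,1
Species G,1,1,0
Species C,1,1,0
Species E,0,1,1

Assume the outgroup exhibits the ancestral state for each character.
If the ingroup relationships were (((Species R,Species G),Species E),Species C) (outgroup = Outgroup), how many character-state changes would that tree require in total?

5

Map each character onto (((Species R,Species G),Species E),Species C) (rooted by Outgroup) and count the minimum state changes it requires (Fitch parsimony):
I: 2; II: 1; III: 2.
Total tree length = 5.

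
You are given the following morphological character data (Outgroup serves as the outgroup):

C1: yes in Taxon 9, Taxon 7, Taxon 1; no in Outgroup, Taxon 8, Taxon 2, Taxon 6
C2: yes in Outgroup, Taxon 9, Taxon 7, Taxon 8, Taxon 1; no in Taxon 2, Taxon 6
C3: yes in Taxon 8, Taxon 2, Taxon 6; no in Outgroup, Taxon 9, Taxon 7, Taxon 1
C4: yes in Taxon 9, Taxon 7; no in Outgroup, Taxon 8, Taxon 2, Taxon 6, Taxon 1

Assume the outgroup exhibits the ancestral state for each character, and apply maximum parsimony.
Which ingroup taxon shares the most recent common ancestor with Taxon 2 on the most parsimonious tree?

Character polarity is set by the outgroup: the derived state is whichever differs from the outgroup's state, so for C2 the derived state is 'no', and for the remaining characters it is 'yes'.
C1 (derived state 'yes') is shared by Taxon 1, Taxon 7, and Taxon 9 — a synapomorphy uniting that clade.
C2 (derived state 'no') is shared by Taxon 2 and Taxon 6 — a synapomorphy uniting that clade.
C3: derived state 'yes' in Taxon 2, Taxon 6, and Taxon 8 only — synapomorphy for {Taxon 2, Taxon 6, Taxon 8}.
C4 (derived state 'yes') is shared by Taxon 7 and Taxon 9 — a synapomorphy uniting that clade.
Most parsimonious ingroup topology: (((Taxon 9,Taxon 7),Taxon 1),(Taxon 8,(Taxon 2,Taxon 6))).
Taxon 2 and Taxon 6 form a cherry on this tree, so they are sister taxa.

Taxon 6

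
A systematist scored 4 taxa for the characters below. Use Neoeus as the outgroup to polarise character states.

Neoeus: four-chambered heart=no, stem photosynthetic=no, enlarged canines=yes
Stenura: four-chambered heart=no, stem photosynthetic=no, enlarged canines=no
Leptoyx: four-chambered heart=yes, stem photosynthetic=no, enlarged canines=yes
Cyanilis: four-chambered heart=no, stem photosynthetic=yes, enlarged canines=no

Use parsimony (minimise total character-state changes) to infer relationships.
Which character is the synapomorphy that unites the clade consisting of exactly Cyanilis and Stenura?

enlarged canines

Character polarity is set by the outgroup: the derived state is whichever differs from the outgroup's state, so for enlarged canines the derived state is 'no', and for the remaining characters it is 'yes'.
four-chambered heart: derived state 'yes' in Leptoyx only — an autapomorphy, so it tells us nothing about relationships among taxa.
stem photosynthetic: derived state 'yes' in Cyanilis only — an autapomorphy, so it tells us nothing about relationships among taxa.
enlarged canines: derived state 'no' in Cyanilis and Stenura only — synapomorphy for {Cyanilis, Stenura}.
Most parsimonious ingroup topology: ((Stenura,Cyanilis),Leptoyx).
The clade {Cyanilis, Stenura} is supported by enlarged canines: its derived state 'no' occurs in exactly those taxa and in no other taxon (including the outgroup).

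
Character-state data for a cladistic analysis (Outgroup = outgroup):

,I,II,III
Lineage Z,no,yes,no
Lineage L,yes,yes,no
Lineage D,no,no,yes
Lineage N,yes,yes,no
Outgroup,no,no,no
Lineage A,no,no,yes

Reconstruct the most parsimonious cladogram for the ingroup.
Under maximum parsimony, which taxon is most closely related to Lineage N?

The outgroup has state 'no' for every character, so 'yes' is the derived state throughout.
I (derived state 'yes') is shared by Lineage L and Lineage N — a synapomorphy uniting that clade.
II: derived state 'yes' in Lineage L, Lineage N, and Lineage Z only — synapomorphy for {Lineage L, Lineage N, Lineage Z}.
Only Lineage A and Lineage D show the derived state 'yes' for III, supporting them as a clade.
Most parsimonious ingroup topology: (((Lineage L,Lineage N),Lineage Z),(Lineage A,Lineage D)).
Lineage N and Lineage L form a cherry on this tree, so they are sister taxa.

Lineage L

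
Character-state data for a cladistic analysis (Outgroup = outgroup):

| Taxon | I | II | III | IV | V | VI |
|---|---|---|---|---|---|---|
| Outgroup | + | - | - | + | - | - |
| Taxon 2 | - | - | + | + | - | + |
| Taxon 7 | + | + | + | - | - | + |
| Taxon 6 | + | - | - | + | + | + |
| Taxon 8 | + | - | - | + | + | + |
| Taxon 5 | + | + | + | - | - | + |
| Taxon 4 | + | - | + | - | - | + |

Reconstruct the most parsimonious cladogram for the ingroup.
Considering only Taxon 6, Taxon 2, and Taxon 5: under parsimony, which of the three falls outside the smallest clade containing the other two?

Character polarity is set by the outgroup: the derived state is whichever differs from the outgroup's state, so for I, IV the derived state is '-', and for the remaining characters it is '+'.
I: derived state '-' in Taxon 2 only — an autapomorphy, so it tells us nothing about relationships among taxa.
II: derived state '+' in Taxon 5 and Taxon 7 only — synapomorphy for {Taxon 5, Taxon 7}.
Only Taxon 2, Taxon 4, Taxon 5, and Taxon 7 show the derived state '+' for III, supporting them as a clade.
Only Taxon 4, Taxon 5, and Taxon 7 show the derived state '-' for IV, supporting them as a clade.
V: derived state '+' in Taxon 6 and Taxon 8 only — synapomorphy for {Taxon 6, Taxon 8}.
VI (derived state '+') is shared by all ingroup taxa — unites the whole ingroup.
Most parsimonious ingroup topology: ((Taxon 2,((Taxon 7,Taxon 5),Taxon 4)),(Taxon 6,Taxon 8)).
Taxon 5 and Taxon 2 share a more recent common ancestor with each other than either does with Taxon 6, so Taxon 6 is the least closely related of the three.

Taxon 6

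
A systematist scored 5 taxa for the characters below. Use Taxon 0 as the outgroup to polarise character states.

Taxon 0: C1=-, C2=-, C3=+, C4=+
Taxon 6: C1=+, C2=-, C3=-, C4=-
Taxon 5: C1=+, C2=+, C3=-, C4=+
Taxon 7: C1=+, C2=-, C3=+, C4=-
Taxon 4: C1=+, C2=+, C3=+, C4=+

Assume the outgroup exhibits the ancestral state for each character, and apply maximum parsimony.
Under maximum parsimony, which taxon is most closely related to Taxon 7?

Character polarity is set by the outgroup: the derived state is whichever differs from the outgroup's state, so for C3, C4 the derived state is '-', and for the remaining characters it is '+'.
C1 (derived state '+') is shared by all ingroup taxa — unites the whole ingroup.
C2 (derived state '+') is shared by Taxon 4 and Taxon 5 — a synapomorphy uniting that clade.
C3 groups Taxon 5 and Taxon 6, which is incompatible with the clades supported by the remaining characters; treating it as convergent (homoplasy) costs fewer steps than any alternative tree.
C4: derived state '-' in Taxon 6 and Taxon 7 only — synapomorphy for {Taxon 6, Taxon 7}.
Most parsimonious ingroup topology: ((Taxon 6,Taxon 7),(Taxon 5,Taxon 4)).
Taxon 7 and Taxon 6 form a cherry on this tree, so they are sister taxa.

Taxon 6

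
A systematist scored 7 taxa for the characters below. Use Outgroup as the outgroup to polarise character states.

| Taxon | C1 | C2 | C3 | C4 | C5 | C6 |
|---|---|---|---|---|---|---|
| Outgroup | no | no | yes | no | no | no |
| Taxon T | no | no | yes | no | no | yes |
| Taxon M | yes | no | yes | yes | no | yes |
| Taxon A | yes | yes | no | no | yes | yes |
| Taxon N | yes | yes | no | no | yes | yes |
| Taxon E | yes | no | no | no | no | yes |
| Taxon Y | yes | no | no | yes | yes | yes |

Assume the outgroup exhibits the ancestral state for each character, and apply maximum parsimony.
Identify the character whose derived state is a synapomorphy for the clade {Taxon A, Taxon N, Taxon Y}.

Character polarity is set by the outgroup: the derived state is whichever differs from the outgroup's state, so for C3 the derived state is 'no', and for the remaining characters it is 'yes'.
Only Taxon A, Taxon E, Taxon M, Taxon N, and Taxon Y show the derived state 'yes' for C1, supporting them as a clade.
Only Taxon A and Taxon N show the derived state 'yes' for C2, supporting them as a clade.
C3 (derived state 'no') is shared by Taxon A, Taxon E, Taxon N, and Taxon Y — a synapomorphy uniting that clade.
C4 groups Taxon M and Taxon Y, which is incompatible with the clades supported by the remaining characters; treating it as convergent (homoplasy) costs fewer steps than any alternative tree.
Only Taxon A, Taxon N, and Taxon Y show the derived state 'yes' for C5, supporting them as a clade.
All ingroup taxa share the derived state 'yes' for C6; it defines the ingroup but does not resolve relationships within it.
Most parsimonious ingroup topology: (Taxon T,(Taxon M,(((Taxon A,Taxon N),Taxon Y),Taxon E))).
The clade {Taxon A, Taxon N, Taxon Y} is supported by C5: its derived state 'yes' occurs in exactly those taxa and in no other taxon (including the outgroup).

C5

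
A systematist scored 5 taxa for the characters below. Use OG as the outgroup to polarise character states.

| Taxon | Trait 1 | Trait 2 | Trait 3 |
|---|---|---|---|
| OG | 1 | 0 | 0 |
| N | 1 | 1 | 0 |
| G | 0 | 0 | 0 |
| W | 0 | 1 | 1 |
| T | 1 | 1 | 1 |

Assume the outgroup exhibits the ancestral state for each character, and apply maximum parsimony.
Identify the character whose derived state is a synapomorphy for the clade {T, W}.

Character polarity is set by the outgroup: the derived state is whichever differs from the outgroup's state, so for Trait 1 the derived state is '0', and for the remaining characters it is '1'.
Trait 1 groups G and W, which is incompatible with the clades supported by the remaining characters; treating it as convergent (homoplasy) costs fewer steps than any alternative tree.
Trait 2: derived state '1' in N, T, and W only — synapomorphy for {N, T, W}.
Trait 3: derived state '1' in T and W only — synapomorphy for {T, W}.
Most parsimonious ingroup topology: ((N,(W,T)),G).
The clade {T, W} is supported by Trait 3: its derived state '1' occurs in exactly those taxa and in no other taxon (including the outgroup).

Trait 3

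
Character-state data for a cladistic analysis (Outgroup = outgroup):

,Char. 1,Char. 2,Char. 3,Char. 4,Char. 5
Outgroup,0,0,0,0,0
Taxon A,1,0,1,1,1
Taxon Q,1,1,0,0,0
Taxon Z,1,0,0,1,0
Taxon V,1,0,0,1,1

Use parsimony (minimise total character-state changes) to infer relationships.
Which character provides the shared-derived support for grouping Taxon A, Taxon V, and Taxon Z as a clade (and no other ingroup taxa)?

Char. 4

The outgroup has state '0' for every character, so '1' is the derived state throughout.
Char. 1 (derived state '1') is shared by all ingroup taxa — unites the whole ingroup.
Char. 2 (derived state '1') is unique to Taxon Q (autapomorphy; uninformative for grouping).
Char. 3 (derived state '1') is unique to Taxon A (autapomorphy; uninformative for grouping).
Char. 4: derived state '1' in Taxon A, Taxon V, and Taxon Z only — synapomorphy for {Taxon A, Taxon V, Taxon Z}.
Char. 5: derived state '1' in Taxon A and Taxon V only — synapomorphy for {Taxon A, Taxon V}.
Most parsimonious ingroup topology: (((Taxon A,Taxon V),Taxon Z),Taxon Q).
The clade {Taxon A, Taxon V, Taxon Z} is supported by Char. 4: its derived state '1' occurs in exactly those taxa and in no other taxon (including the outgroup).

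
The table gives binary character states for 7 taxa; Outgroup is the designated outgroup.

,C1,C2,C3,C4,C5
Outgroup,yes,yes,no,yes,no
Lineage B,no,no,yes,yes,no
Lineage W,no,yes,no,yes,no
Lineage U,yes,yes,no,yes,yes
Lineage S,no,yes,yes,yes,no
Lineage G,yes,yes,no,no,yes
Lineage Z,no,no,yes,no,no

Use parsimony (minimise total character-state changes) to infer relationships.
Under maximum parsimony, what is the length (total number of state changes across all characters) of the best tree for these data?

Character polarity is set by the outgroup: the derived state is whichever differs from the outgroup's state, so for C1, C2, C4 the derived state is 'no', and for the remaining characters it is 'yes'.
Only Lineage B, Lineage S, Lineage W, and Lineage Z show the derived state 'no' for C1, supporting them as a clade.
C2: derived state 'no' in Lineage B and Lineage Z only — synapomorphy for {Lineage B, Lineage Z}.
Only Lineage B, Lineage S, and Lineage Z show the derived state 'yes' for C3, supporting them as a clade.
C4 groups Lineage G and Lineage Z, which is incompatible with the clades supported by the remaining characters; treating it as convergent (homoplasy) costs fewer steps than any alternative tree.
C5: derived state 'yes' in Lineage G and Lineage U only — synapomorphy for {Lineage G, Lineage U}.
Most parsimonious ingroup topology: ((((Lineage B,Lineage Z),Lineage S),Lineage W),(Lineage U,Lineage G)).
Changes per character on this tree: C1: 1; C2: 1; C3: 1; C4: 2; C5: 1.
Total = 6.

6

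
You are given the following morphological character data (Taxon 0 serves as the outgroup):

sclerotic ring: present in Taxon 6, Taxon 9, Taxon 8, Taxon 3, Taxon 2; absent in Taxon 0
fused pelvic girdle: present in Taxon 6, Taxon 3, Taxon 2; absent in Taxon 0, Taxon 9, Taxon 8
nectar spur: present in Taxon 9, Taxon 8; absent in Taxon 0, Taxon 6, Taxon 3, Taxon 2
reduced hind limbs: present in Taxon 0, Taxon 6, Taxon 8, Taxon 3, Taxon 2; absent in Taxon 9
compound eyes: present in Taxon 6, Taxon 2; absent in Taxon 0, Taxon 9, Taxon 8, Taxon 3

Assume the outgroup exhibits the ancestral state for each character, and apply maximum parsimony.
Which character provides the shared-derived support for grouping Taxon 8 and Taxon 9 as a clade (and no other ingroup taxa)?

nectar spur

Character polarity is set by the outgroup: the derived state is whichever differs from the outgroup's state, so for reduced hind limbs the derived state is 'absent', and for the remaining characters it is 'present'.
sclerotic ring (derived state 'present') is shared by all ingroup taxa — unites the whole ingroup.
fused pelvic girdle (derived state 'present') is shared by Taxon 2, Taxon 3, and Taxon 6 — a synapomorphy uniting that clade.
nectar spur: derived state 'present' in Taxon 8 and Taxon 9 only — synapomorphy for {Taxon 8, Taxon 9}.
reduced hind limbs (derived state 'absent') is unique to Taxon 9 (autapomorphy; uninformative for grouping).
compound eyes: derived state 'present' in Taxon 2 and Taxon 6 only — synapomorphy for {Taxon 2, Taxon 6}.
Most parsimonious ingroup topology: (((Taxon 6,Taxon 2),Taxon 3),(Taxon 9,Taxon 8)).
The clade {Taxon 8, Taxon 9} is supported by nectar spur: its derived state 'present' occurs in exactly those taxa and in no other taxon (including the outgroup).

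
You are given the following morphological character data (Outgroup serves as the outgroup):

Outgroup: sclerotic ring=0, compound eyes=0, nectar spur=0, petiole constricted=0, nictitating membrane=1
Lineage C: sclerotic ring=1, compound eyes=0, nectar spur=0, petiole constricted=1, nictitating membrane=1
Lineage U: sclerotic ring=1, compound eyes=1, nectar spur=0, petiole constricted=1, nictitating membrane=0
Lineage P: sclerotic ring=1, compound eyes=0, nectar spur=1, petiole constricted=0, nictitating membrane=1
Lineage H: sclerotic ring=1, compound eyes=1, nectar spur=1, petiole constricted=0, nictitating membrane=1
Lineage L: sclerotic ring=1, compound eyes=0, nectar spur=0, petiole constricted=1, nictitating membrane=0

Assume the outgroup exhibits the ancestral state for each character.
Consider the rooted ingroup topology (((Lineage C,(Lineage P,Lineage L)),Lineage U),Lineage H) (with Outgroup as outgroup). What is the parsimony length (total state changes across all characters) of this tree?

9

Map each character onto (((Lineage C,(Lineage P,Lineage L)),Lineage U),Lineage H) (rooted by Outgroup) and count the minimum state changes it requires (Fitch parsimony):
sclerotic ring: 1; compound eyes: 2; nectar spur: 2; petiole constricted: 2; nictitating membrane: 2.
Total tree length = 9.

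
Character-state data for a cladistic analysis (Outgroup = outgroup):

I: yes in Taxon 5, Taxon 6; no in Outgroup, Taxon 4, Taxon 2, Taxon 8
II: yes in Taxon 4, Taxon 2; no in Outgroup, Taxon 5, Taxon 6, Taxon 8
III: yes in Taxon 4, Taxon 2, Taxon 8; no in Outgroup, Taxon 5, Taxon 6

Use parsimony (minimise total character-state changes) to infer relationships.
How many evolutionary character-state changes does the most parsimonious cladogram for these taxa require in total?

The outgroup has state 'no' for every character, so 'yes' is the derived state throughout.
Only Taxon 5 and Taxon 6 show the derived state 'yes' for I, supporting them as a clade.
Only Taxon 2 and Taxon 4 show the derived state 'yes' for II, supporting them as a clade.
III: derived state 'yes' in Taxon 2, Taxon 4, and Taxon 8 only — synapomorphy for {Taxon 2, Taxon 4, Taxon 8}.
Most parsimonious ingroup topology: (((Taxon 4,Taxon 2),Taxon 8),(Taxon 5,Taxon 6)).
Changes per character on this tree: I: 1; II: 1; III: 1.
Total = 3.

3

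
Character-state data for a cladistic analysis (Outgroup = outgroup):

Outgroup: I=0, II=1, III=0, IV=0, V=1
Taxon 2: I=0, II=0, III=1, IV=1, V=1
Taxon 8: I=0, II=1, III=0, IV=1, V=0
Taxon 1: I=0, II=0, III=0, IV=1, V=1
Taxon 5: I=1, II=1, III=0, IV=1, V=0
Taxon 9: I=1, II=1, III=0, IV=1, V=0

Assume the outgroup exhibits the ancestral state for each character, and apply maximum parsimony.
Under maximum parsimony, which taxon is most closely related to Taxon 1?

Taxon 2

Character polarity is set by the outgroup: the derived state is whichever differs from the outgroup's state, so for II, V the derived state is '0', and for the remaining characters it is '1'.
Only Taxon 5 and Taxon 9 show the derived state '1' for I, supporting them as a clade.
Only Taxon 1 and Taxon 2 show the derived state '0' for II, supporting them as a clade.
III (derived state '1') is unique to Taxon 2 (autapomorphy; uninformative for grouping).
IV (derived state '1') is shared by all ingroup taxa — unites the whole ingroup.
V (derived state '0') is shared by Taxon 5, Taxon 8, and Taxon 9 — a synapomorphy uniting that clade.
Most parsimonious ingroup topology: ((Taxon 2,Taxon 1),(Taxon 8,(Taxon 5,Taxon 9))).
Taxon 1 and Taxon 2 form a cherry on this tree, so they are sister taxa.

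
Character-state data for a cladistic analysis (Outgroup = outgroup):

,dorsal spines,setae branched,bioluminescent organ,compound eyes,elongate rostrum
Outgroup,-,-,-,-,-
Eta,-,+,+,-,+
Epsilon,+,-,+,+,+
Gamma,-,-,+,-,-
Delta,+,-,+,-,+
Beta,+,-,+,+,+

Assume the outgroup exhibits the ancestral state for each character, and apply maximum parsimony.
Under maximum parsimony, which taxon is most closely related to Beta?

Epsilon

The outgroup has state '-' for every character, so '+' is the derived state throughout.
Only Beta, Delta, and Epsilon show the derived state '+' for dorsal spines, supporting them as a clade.
setae branched: derived state '+' in Eta only — an autapomorphy, so it tells us nothing about relationships among taxa.
bioluminescent organ (derived state '+') is shared by all ingroup taxa — unites the whole ingroup.
compound eyes (derived state '+') is shared by Beta and Epsilon — a synapomorphy uniting that clade.
Only Beta, Delta, Epsilon, and Eta show the derived state '+' for elongate rostrum, supporting them as a clade.
Most parsimonious ingroup topology: ((Eta,((Epsilon,Beta),Delta)),Gamma).
Beta and Epsilon form a cherry on this tree, so they are sister taxa.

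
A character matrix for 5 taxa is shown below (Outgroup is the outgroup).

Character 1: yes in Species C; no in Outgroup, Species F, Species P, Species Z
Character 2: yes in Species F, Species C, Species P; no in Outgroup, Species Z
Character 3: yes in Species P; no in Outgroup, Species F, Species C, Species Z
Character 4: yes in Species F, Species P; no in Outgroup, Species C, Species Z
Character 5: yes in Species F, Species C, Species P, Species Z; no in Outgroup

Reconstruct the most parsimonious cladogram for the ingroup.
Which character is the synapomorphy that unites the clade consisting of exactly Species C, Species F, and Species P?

The outgroup has state 'no' for every character, so 'yes' is the derived state throughout.
Character 1 (derived state 'yes') is unique to Species C (autapomorphy; uninformative for grouping).
Character 2: derived state 'yes' in Species C, Species F, and Species P only — synapomorphy for {Species C, Species F, Species P}.
Character 3: derived state 'yes' in Species P only — an autapomorphy, so it tells us nothing about relationships among taxa.
Character 4 (derived state 'yes') is shared by Species F and Species P — a synapomorphy uniting that clade.
Character 5 (derived state 'yes') is shared by all ingroup taxa — unites the whole ingroup.
Most parsimonious ingroup topology: (((Species F,Species P),Species C),Species Z).
The clade {Species C, Species F, Species P} is supported by Character 2: its derived state 'yes' occurs in exactly those taxa and in no other taxon (including the outgroup).

Character 2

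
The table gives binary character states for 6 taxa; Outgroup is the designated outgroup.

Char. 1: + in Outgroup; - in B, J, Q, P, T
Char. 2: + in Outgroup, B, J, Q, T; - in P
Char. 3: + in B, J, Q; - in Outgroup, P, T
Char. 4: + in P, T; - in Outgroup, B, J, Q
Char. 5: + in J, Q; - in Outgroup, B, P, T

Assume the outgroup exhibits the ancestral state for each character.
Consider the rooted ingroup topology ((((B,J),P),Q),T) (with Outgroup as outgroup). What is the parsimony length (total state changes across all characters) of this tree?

Map each character onto ((((B,J),P),Q),T) (rooted by Outgroup) and count the minimum state changes it requires (Fitch parsimony):
Char. 1: 1; Char. 2: 1; Char. 3: 2; Char. 4: 2; Char. 5: 2.
Total tree length = 8.

8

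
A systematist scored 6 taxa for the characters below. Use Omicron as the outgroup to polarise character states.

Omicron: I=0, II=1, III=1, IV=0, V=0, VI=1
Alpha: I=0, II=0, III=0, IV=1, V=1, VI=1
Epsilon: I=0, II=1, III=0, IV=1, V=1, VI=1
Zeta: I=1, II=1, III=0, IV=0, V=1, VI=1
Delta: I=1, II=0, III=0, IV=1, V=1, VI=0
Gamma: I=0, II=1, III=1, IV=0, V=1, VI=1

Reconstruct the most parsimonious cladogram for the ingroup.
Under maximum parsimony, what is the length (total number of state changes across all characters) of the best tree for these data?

Character polarity is set by the outgroup: the derived state is whichever differs from the outgroup's state, so for II, III, VI the derived state is '0', and for the remaining characters it is '1'.
I groups Delta and Zeta, which is incompatible with the clades supported by the remaining characters; treating it as convergent (homoplasy) costs fewer steps than any alternative tree.
II (derived state '0') is shared by Alpha and Delta — a synapomorphy uniting that clade.
III (derived state '0') is shared by Alpha, Delta, Epsilon, and Zeta — a synapomorphy uniting that clade.
IV (derived state '1') is shared by Alpha, Delta, and Epsilon — a synapomorphy uniting that clade.
V (derived state '1') is shared by all ingroup taxa — unites the whole ingroup.
VI (derived state '0') is unique to Delta (autapomorphy; uninformative for grouping).
Most parsimonious ingroup topology: ((((Alpha,Delta),Epsilon),Zeta),Gamma).
Changes per character on this tree: I: 2; II: 1; III: 1; IV: 1; V: 1; VI: 1.
Total = 7.

7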